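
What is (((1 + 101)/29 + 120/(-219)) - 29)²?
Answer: 3036781449/4481689 ≈ 677.60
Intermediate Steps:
(((1 + 101)/29 + 120/(-219)) - 29)² = ((102*(1/29) + 120*(-1/219)) - 29)² = ((102/29 - 40/73) - 29)² = (6286/2117 - 29)² = (-55107/2117)² = 3036781449/4481689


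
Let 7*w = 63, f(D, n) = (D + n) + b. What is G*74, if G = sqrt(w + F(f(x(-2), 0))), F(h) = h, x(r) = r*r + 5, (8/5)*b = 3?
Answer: 37*sqrt(318)/2 ≈ 329.90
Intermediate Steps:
b = 15/8 (b = (5/8)*3 = 15/8 ≈ 1.8750)
x(r) = 5 + r**2 (x(r) = r**2 + 5 = 5 + r**2)
f(D, n) = 15/8 + D + n (f(D, n) = (D + n) + 15/8 = 15/8 + D + n)
w = 9 (w = (1/7)*63 = 9)
G = sqrt(318)/4 (G = sqrt(9 + (15/8 + (5 + (-2)**2) + 0)) = sqrt(9 + (15/8 + (5 + 4) + 0)) = sqrt(9 + (15/8 + 9 + 0)) = sqrt(9 + 87/8) = sqrt(159/8) = sqrt(318)/4 ≈ 4.4581)
G*74 = (sqrt(318)/4)*74 = 37*sqrt(318)/2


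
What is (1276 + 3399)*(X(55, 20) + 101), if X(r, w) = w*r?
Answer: 5614675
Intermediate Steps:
X(r, w) = r*w
(1276 + 3399)*(X(55, 20) + 101) = (1276 + 3399)*(55*20 + 101) = 4675*(1100 + 101) = 4675*1201 = 5614675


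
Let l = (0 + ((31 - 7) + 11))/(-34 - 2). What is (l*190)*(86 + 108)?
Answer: -322525/9 ≈ -35836.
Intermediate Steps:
l = -35/36 (l = (0 + (24 + 11))/(-36) = (0 + 35)*(-1/36) = 35*(-1/36) = -35/36 ≈ -0.97222)
(l*190)*(86 + 108) = (-35/36*190)*(86 + 108) = -3325/18*194 = -322525/9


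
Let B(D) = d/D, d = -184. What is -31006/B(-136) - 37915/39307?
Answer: -900855233/39307 ≈ -22918.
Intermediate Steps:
B(D) = -184/D
-31006/B(-136) - 37915/39307 = -31006/((-184/(-136))) - 37915/39307 = -31006/((-184*(-1/136))) - 37915*1/39307 = -31006/23/17 - 37915/39307 = -31006*17/23 - 37915/39307 = -527102/23 - 37915/39307 = -900855233/39307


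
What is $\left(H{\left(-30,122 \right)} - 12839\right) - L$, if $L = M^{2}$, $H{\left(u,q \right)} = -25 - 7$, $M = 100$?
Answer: $-22871$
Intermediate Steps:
$H{\left(u,q \right)} = -32$ ($H{\left(u,q \right)} = -25 - 7 = -32$)
$L = 10000$ ($L = 100^{2} = 10000$)
$\left(H{\left(-30,122 \right)} - 12839\right) - L = \left(-32 - 12839\right) - 10000 = -12871 - 10000 = -22871$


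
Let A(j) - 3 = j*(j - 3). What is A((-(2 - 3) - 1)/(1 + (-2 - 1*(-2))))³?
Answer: 27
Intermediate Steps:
A(j) = 3 + j*(-3 + j) (A(j) = 3 + j*(j - 3) = 3 + j*(-3 + j))
A((-(2 - 3) - 1)/(1 + (-2 - 1*(-2))))³ = (3 + ((-(2 - 3) - 1)/(1 + (-2 - 1*(-2))))² - 3*(-(2 - 3) - 1)/(1 + (-2 - 1*(-2))))³ = (3 + ((-1*(-1) - 1)/(1 + (-2 + 2)))² - 3*(-1*(-1) - 1)/(1 + (-2 + 2)))³ = (3 + ((1 - 1)/(1 + 0))² - 3*(1 - 1)/(1 + 0))³ = (3 + (0/1)² - 0/1)³ = (3 + (0*1)² - 0)³ = (3 + 0² - 3*0)³ = (3 + 0 + 0)³ = 3³ = 27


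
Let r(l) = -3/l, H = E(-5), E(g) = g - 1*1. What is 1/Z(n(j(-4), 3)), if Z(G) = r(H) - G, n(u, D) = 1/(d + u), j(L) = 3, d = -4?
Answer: ⅔ ≈ 0.66667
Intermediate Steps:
E(g) = -1 + g (E(g) = g - 1 = -1 + g)
H = -6 (H = -1 - 5 = -6)
n(u, D) = 1/(-4 + u)
Z(G) = ½ - G (Z(G) = -3/(-6) - G = -3*(-⅙) - G = ½ - G)
1/Z(n(j(-4), 3)) = 1/(½ - 1/(-4 + 3)) = 1/(½ - 1/(-1)) = 1/(½ - 1*(-1)) = 1/(½ + 1) = 1/(3/2) = ⅔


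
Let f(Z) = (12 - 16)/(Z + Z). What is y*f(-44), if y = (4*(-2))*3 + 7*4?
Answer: 2/11 ≈ 0.18182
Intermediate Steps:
f(Z) = -2/Z (f(Z) = -4*1/(2*Z) = -2/Z)
y = 4 (y = -8*3 + 28 = -24 + 28 = 4)
y*f(-44) = 4*(-2/(-44)) = 4*(-2*(-1/44)) = 4*(1/22) = 2/11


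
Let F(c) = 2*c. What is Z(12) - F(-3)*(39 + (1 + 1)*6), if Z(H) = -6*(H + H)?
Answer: 162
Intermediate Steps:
Z(H) = -12*H
Z(12) - F(-3)*(39 + (1 + 1)*6) = -12*12 - 2*(-3)*(39 + (1 + 1)*6) = -144 - (-6)*(39 + 2*6) = -144 - (-6)*(39 + 12) = -144 - (-6)*51 = -144 - 1*(-306) = -144 + 306 = 162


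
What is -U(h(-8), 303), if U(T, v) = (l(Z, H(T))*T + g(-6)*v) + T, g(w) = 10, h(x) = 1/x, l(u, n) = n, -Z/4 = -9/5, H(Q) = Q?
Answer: -193913/64 ≈ -3029.9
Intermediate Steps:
Z = 36/5 (Z = -(-36)/5 = -4*(-9/5) = 36/5 ≈ 7.2000)
U(T, v) = T + T**2 + 10*v (U(T, v) = (T*T + 10*v) + T = (T**2 + 10*v) + T = T + T**2 + 10*v)
-U(h(-8), 303) = -(1/(-8) + (1/(-8))**2 + 10*303) = -(-1/8 + (-1/8)**2 + 3030) = -(-1/8 + 1/64 + 3030) = -1*193913/64 = -193913/64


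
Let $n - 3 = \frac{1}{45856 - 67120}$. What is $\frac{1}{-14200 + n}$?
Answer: $- \frac{21264}{301885009} \approx -7.0437 \cdot 10^{-5}$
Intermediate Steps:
$n = \frac{63791}{21264}$ ($n = 3 + \frac{1}{45856 - 67120} = 3 + \frac{1}{-21264} = 3 - \frac{1}{21264} = \frac{63791}{21264} \approx 3.0$)
$\frac{1}{-14200 + n} = \frac{1}{-14200 + \frac{63791}{21264}} = \frac{1}{- \frac{301885009}{21264}} = - \frac{21264}{301885009}$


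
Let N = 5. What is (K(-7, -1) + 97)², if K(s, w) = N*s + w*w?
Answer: 3969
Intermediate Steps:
K(s, w) = w² + 5*s (K(s, w) = 5*s + w*w = 5*s + w² = w² + 5*s)
(K(-7, -1) + 97)² = (((-1)² + 5*(-7)) + 97)² = ((1 - 35) + 97)² = (-34 + 97)² = 63² = 3969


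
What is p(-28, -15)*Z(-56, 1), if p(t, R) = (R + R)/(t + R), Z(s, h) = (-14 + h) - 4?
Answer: -510/43 ≈ -11.860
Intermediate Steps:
Z(s, h) = -18 + h
p(t, R) = 2*R/(R + t) (p(t, R) = (2*R)/(R + t) = 2*R/(R + t))
p(-28, -15)*Z(-56, 1) = (2*(-15)/(-15 - 28))*(-18 + 1) = (2*(-15)/(-43))*(-17) = (2*(-15)*(-1/43))*(-17) = (30/43)*(-17) = -510/43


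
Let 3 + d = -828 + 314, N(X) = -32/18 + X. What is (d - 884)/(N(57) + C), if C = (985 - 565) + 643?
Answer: -12609/10064 ≈ -1.2529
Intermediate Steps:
N(X) = -16/9 + X (N(X) = -32*1/18 + X = -16/9 + X)
C = 1063 (C = 420 + 643 = 1063)
d = -517 (d = -3 + (-828 + 314) = -3 - 514 = -517)
(d - 884)/(N(57) + C) = (-517 - 884)/((-16/9 + 57) + 1063) = -1401/(497/9 + 1063) = -1401/10064/9 = -1401*9/10064 = -12609/10064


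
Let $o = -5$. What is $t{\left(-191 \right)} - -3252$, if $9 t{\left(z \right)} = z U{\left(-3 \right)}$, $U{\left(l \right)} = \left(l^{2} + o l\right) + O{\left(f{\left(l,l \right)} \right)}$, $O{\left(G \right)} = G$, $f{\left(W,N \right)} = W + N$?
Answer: $2870$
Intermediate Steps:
$f{\left(W,N \right)} = N + W$
$U{\left(l \right)} = l^{2} - 3 l$ ($U{\left(l \right)} = \left(l^{2} - 5 l\right) + \left(l + l\right) = \left(l^{2} - 5 l\right) + 2 l = l^{2} - 3 l$)
$t{\left(z \right)} = 2 z$ ($t{\left(z \right)} = \frac{z \left(- 3 \left(-3 - 3\right)\right)}{9} = \frac{z \left(\left(-3\right) \left(-6\right)\right)}{9} = \frac{z 18}{9} = \frac{18 z}{9} = 2 z$)
$t{\left(-191 \right)} - -3252 = 2 \left(-191\right) - -3252 = -382 + 3252 = 2870$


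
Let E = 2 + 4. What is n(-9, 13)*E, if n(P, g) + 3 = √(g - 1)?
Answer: -18 + 12*√3 ≈ 2.7846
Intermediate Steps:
E = 6
n(P, g) = -3 + √(-1 + g) (n(P, g) = -3 + √(g - 1) = -3 + √(-1 + g))
n(-9, 13)*E = (-3 + √(-1 + 13))*6 = (-3 + √12)*6 = (-3 + 2*√3)*6 = -18 + 12*√3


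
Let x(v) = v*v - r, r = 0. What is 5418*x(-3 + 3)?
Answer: 0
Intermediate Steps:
x(v) = v**2 (x(v) = v*v - 1*0 = v**2 + 0 = v**2)
5418*x(-3 + 3) = 5418*(-3 + 3)**2 = 5418*0**2 = 5418*0 = 0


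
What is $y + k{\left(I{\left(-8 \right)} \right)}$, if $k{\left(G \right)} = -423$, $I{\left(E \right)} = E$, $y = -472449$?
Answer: $-472872$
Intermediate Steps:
$y + k{\left(I{\left(-8 \right)} \right)} = -472449 - 423 = -472872$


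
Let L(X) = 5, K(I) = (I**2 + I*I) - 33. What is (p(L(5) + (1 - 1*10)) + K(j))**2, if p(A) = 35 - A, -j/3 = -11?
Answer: 4769856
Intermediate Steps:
j = 33 (j = -3*(-11) = 33)
K(I) = -33 + 2*I**2 (K(I) = (I**2 + I**2) - 33 = 2*I**2 - 33 = -33 + 2*I**2)
(p(L(5) + (1 - 1*10)) + K(j))**2 = ((35 - (5 + (1 - 1*10))) + (-33 + 2*33**2))**2 = ((35 - (5 + (1 - 10))) + (-33 + 2*1089))**2 = ((35 - (5 - 9)) + (-33 + 2178))**2 = ((35 - 1*(-4)) + 2145)**2 = ((35 + 4) + 2145)**2 = (39 + 2145)**2 = 2184**2 = 4769856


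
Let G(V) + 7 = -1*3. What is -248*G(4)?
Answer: 2480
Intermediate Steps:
G(V) = -10 (G(V) = -7 - 1*3 = -7 - 3 = -10)
-248*G(4) = -248*(-10) = 2480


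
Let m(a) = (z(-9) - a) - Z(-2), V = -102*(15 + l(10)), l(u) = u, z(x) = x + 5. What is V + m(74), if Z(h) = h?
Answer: -2626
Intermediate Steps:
z(x) = 5 + x
V = -2550 (V = -102*(15 + 10) = -102*25 = -2550)
m(a) = -2 - a (m(a) = ((5 - 9) - a) - 1*(-2) = (-4 - a) + 2 = -2 - a)
V + m(74) = -2550 + (-2 - 1*74) = -2550 + (-2 - 74) = -2550 - 76 = -2626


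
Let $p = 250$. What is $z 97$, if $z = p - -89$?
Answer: $32883$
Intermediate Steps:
$z = 339$ ($z = 250 - -89 = 250 + 89 = 339$)
$z 97 = 339 \cdot 97 = 32883$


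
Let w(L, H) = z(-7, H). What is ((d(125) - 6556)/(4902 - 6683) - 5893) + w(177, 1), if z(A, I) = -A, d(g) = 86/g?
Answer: -1309551336/222625 ≈ -5882.3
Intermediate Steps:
w(L, H) = 7 (w(L, H) = -1*(-7) = 7)
((d(125) - 6556)/(4902 - 6683) - 5893) + w(177, 1) = ((86/125 - 6556)/(4902 - 6683) - 5893) + 7 = ((86*(1/125) - 6556)/(-1781) - 5893) + 7 = ((86/125 - 6556)*(-1/1781) - 5893) + 7 = (-819414/125*(-1/1781) - 5893) + 7 = (819414/222625 - 5893) + 7 = -1311109711/222625 + 7 = -1309551336/222625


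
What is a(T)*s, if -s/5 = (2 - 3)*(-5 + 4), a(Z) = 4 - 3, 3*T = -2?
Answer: -5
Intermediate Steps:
T = -⅔ (T = (⅓)*(-2) = -⅔ ≈ -0.66667)
a(Z) = 1
s = -5 (s = -5*(2 - 3)*(-5 + 4) = -(-5)*(-1) = -5*1 = -5)
a(T)*s = 1*(-5) = -5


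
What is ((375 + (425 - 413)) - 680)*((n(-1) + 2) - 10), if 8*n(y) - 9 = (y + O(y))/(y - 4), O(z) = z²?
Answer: 16115/8 ≈ 2014.4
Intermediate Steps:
n(y) = 9/8 + (y + y²)/(8*(-4 + y)) (n(y) = 9/8 + ((y + y²)/(y - 4))/8 = 9/8 + ((y + y²)/(-4 + y))/8 = 9/8 + (y + y²)/(8*(-4 + y)))
((375 + (425 - 413)) - 680)*((n(-1) + 2) - 10) = ((375 + (425 - 413)) - 680)*(((-36 + (-1)² + 10*(-1))/(8*(-4 - 1)) + 2) - 10) = ((375 + 12) - 680)*(((⅛)*(-36 + 1 - 10)/(-5) + 2) - 10) = (387 - 680)*(((⅛)*(-⅕)*(-45) + 2) - 10) = -293*((9/8 + 2) - 10) = -293*(25/8 - 10) = -293*(-55/8) = 16115/8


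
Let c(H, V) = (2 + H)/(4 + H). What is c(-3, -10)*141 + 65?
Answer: -76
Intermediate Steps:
c(H, V) = (2 + H)/(4 + H)
c(-3, -10)*141 + 65 = ((2 - 3)/(4 - 3))*141 + 65 = (-1/1)*141 + 65 = (1*(-1))*141 + 65 = -1*141 + 65 = -141 + 65 = -76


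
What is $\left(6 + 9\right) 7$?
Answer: $105$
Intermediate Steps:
$\left(6 + 9\right) 7 = 15 \cdot 7 = 105$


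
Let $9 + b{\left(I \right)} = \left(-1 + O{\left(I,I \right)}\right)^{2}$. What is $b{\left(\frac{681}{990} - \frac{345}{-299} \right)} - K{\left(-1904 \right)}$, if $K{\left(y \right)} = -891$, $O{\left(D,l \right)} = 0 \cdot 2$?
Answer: $883$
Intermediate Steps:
$O{\left(D,l \right)} = 0$
$b{\left(I \right)} = -8$ ($b{\left(I \right)} = -9 + \left(-1 + 0\right)^{2} = -9 + \left(-1\right)^{2} = -9 + 1 = -8$)
$b{\left(\frac{681}{990} - \frac{345}{-299} \right)} - K{\left(-1904 \right)} = -8 - -891 = -8 + 891 = 883$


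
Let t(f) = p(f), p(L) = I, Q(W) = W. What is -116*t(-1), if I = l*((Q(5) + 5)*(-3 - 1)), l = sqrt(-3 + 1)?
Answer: 4640*I*sqrt(2) ≈ 6562.0*I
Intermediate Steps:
l = I*sqrt(2) (l = sqrt(-2) = I*sqrt(2) ≈ 1.4142*I)
I = -40*I*sqrt(2) (I = (I*sqrt(2))*((5 + 5)*(-3 - 1)) = (I*sqrt(2))*(10*(-4)) = (I*sqrt(2))*(-40) = -40*I*sqrt(2) ≈ -56.569*I)
p(L) = -40*I*sqrt(2)
t(f) = -40*I*sqrt(2)
-116*t(-1) = -(-4640)*I*sqrt(2) = 4640*I*sqrt(2)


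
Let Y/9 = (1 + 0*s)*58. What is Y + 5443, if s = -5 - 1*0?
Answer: 5965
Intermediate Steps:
s = -5 (s = -5 + 0 = -5)
Y = 522 (Y = 9*((1 + 0*(-5))*58) = 9*((1 + 0)*58) = 9*(1*58) = 9*58 = 522)
Y + 5443 = 522 + 5443 = 5965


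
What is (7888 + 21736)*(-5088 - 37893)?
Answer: -1273269144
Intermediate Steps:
(7888 + 21736)*(-5088 - 37893) = 29624*(-42981) = -1273269144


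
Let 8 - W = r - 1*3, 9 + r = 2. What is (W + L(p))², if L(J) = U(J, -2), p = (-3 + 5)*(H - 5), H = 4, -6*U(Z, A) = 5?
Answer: 10609/36 ≈ 294.69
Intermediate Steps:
U(Z, A) = -⅚ (U(Z, A) = -⅙*5 = -⅚)
r = -7 (r = -9 + 2 = -7)
W = 18 (W = 8 - (-7 - 1*3) = 8 - (-7 - 3) = 8 - 1*(-10) = 8 + 10 = 18)
p = -2 (p = (-3 + 5)*(4 - 5) = 2*(-1) = -2)
L(J) = -⅚
(W + L(p))² = (18 - ⅚)² = (103/6)² = 10609/36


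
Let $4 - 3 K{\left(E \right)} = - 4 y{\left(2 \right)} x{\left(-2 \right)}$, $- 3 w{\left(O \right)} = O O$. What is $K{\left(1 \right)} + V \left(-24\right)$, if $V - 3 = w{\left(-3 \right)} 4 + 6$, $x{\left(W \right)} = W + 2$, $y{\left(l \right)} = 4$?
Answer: $\frac{220}{3} \approx 73.333$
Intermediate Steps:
$w{\left(O \right)} = - \frac{O^{2}}{3}$ ($w{\left(O \right)} = - \frac{O O}{3} = - \frac{O^{2}}{3}$)
$x{\left(W \right)} = 2 + W$
$V = -3$ ($V = 3 + \left(- \frac{\left(-3\right)^{2}}{3} \cdot 4 + 6\right) = 3 + \left(\left(- \frac{1}{3}\right) 9 \cdot 4 + 6\right) = 3 + \left(\left(-3\right) 4 + 6\right) = 3 + \left(-12 + 6\right) = 3 - 6 = -3$)
$K{\left(E \right)} = \frac{4}{3}$ ($K{\left(E \right)} = \frac{4}{3} - \frac{\left(-4\right) 4 \left(2 - 2\right)}{3} = \frac{4}{3} - \frac{\left(-16\right) 0}{3} = \frac{4}{3} - 0 = \frac{4}{3} + 0 = \frac{4}{3}$)
$K{\left(1 \right)} + V \left(-24\right) = \frac{4}{3} - -72 = \frac{4}{3} + 72 = \frac{220}{3}$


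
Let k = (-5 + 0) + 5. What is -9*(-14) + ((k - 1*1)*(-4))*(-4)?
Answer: 110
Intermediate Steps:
k = 0 (k = -5 + 5 = 0)
-9*(-14) + ((k - 1*1)*(-4))*(-4) = -9*(-14) + ((0 - 1*1)*(-4))*(-4) = 126 + ((0 - 1)*(-4))*(-4) = 126 - 1*(-4)*(-4) = 126 + 4*(-4) = 126 - 16 = 110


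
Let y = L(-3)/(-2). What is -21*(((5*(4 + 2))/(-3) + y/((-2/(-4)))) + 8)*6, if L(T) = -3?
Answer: -126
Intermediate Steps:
y = 3/2 (y = -3/(-2) = -3*(-1/2) = 3/2 ≈ 1.5000)
-21*(((5*(4 + 2))/(-3) + y/((-2/(-4)))) + 8)*6 = -21*(((5*(4 + 2))/(-3) + 3/(2*((-2/(-4))))) + 8)*6 = -21*(((5*6)*(-1/3) + 3/(2*((-2*(-1/4))))) + 8)*6 = -21*((30*(-1/3) + 3/(2*(1/2))) + 8)*6 = -21*((-10 + (3/2)*2) + 8)*6 = -21*((-10 + 3) + 8)*6 = -21*(-7 + 8)*6 = -21*1*6 = -21*6 = -126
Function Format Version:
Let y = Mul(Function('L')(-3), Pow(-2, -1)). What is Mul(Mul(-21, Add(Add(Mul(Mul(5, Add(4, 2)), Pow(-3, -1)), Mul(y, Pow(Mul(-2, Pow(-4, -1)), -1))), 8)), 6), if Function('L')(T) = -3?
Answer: -126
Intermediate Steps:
y = Rational(3, 2) (y = Mul(-3, Pow(-2, -1)) = Mul(-3, Rational(-1, 2)) = Rational(3, 2) ≈ 1.5000)
Mul(Mul(-21, Add(Add(Mul(Mul(5, Add(4, 2)), Pow(-3, -1)), Mul(y, Pow(Mul(-2, Pow(-4, -1)), -1))), 8)), 6) = Mul(Mul(-21, Add(Add(Mul(Mul(5, Add(4, 2)), Pow(-3, -1)), Mul(Rational(3, 2), Pow(Mul(-2, Pow(-4, -1)), -1))), 8)), 6) = Mul(Mul(-21, Add(Add(Mul(Mul(5, 6), Rational(-1, 3)), Mul(Rational(3, 2), Pow(Mul(-2, Rational(-1, 4)), -1))), 8)), 6) = Mul(Mul(-21, Add(Add(Mul(30, Rational(-1, 3)), Mul(Rational(3, 2), Pow(Rational(1, 2), -1))), 8)), 6) = Mul(Mul(-21, Add(Add(-10, Mul(Rational(3, 2), 2)), 8)), 6) = Mul(Mul(-21, Add(Add(-10, 3), 8)), 6) = Mul(Mul(-21, Add(-7, 8)), 6) = Mul(Mul(-21, 1), 6) = Mul(-21, 6) = -126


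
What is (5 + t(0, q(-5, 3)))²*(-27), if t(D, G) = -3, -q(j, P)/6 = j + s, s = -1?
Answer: -108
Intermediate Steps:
q(j, P) = 6 - 6*j (q(j, P) = -6*(j - 1) = -6*(-1 + j) = 6 - 6*j)
(5 + t(0, q(-5, 3)))²*(-27) = (5 - 3)²*(-27) = 2²*(-27) = 4*(-27) = -108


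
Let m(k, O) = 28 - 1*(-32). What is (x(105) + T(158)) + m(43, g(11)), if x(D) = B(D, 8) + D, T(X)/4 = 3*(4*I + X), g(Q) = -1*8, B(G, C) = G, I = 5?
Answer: 2406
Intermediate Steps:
g(Q) = -8
m(k, O) = 60 (m(k, O) = 28 + 32 = 60)
T(X) = 240 + 12*X (T(X) = 4*(3*(4*5 + X)) = 4*(3*(20 + X)) = 4*(60 + 3*X) = 240 + 12*X)
x(D) = 2*D (x(D) = D + D = 2*D)
(x(105) + T(158)) + m(43, g(11)) = (2*105 + (240 + 12*158)) + 60 = (210 + (240 + 1896)) + 60 = (210 + 2136) + 60 = 2346 + 60 = 2406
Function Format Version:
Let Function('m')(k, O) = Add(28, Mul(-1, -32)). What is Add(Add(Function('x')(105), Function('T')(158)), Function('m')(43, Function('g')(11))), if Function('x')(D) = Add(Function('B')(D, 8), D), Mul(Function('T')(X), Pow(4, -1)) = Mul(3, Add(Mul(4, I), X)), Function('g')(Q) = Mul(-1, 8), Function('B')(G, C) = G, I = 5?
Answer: 2406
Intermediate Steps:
Function('g')(Q) = -8
Function('m')(k, O) = 60 (Function('m')(k, O) = Add(28, 32) = 60)
Function('T')(X) = Add(240, Mul(12, X)) (Function('T')(X) = Mul(4, Mul(3, Add(Mul(4, 5), X))) = Mul(4, Mul(3, Add(20, X))) = Mul(4, Add(60, Mul(3, X))) = Add(240, Mul(12, X)))
Function('x')(D) = Mul(2, D) (Function('x')(D) = Add(D, D) = Mul(2, D))
Add(Add(Function('x')(105), Function('T')(158)), Function('m')(43, Function('g')(11))) = Add(Add(Mul(2, 105), Add(240, Mul(12, 158))), 60) = Add(Add(210, Add(240, 1896)), 60) = Add(Add(210, 2136), 60) = Add(2346, 60) = 2406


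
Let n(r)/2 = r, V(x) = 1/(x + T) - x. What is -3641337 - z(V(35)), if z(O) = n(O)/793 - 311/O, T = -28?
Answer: -80852442903/22204 ≈ -3.6413e+6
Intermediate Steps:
V(x) = 1/(-28 + x) - x (V(x) = 1/(x - 28) - x = 1/(-28 + x) - x)
n(r) = 2*r
z(O) = -311/O + 2*O/793 (z(O) = (2*O)/793 - 311/O = (2*O)*(1/793) - 311/O = 2*O/793 - 311/O = -311/O + 2*O/793)
-3641337 - z(V(35)) = -3641337 - (-311*(-28 + 35)/(1 - 1*35² + 28*35) + 2*((1 - 1*35² + 28*35)/(-28 + 35))/793) = -3641337 - (-311*7/(1 - 1*1225 + 980) + 2*((1 - 1*1225 + 980)/7)/793) = -3641337 - (-311*7/(1 - 1225 + 980) + 2*((1 - 1225 + 980)/7)/793) = -3641337 - (-311/((⅐)*(-244)) + 2*((⅐)*(-244))/793) = -3641337 - (-311/(-244/7) + (2/793)*(-244/7)) = -3641337 - (-311*(-7/244) - 8/91) = -3641337 - (2177/244 - 8/91) = -3641337 - 1*196155/22204 = -3641337 - 196155/22204 = -80852442903/22204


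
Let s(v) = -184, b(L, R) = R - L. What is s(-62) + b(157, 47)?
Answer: -294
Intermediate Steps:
s(-62) + b(157, 47) = -184 + (47 - 1*157) = -184 + (47 - 157) = -184 - 110 = -294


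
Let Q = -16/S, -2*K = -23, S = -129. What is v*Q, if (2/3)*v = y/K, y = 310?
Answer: 4960/989 ≈ 5.0152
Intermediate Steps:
K = 23/2 (K = -1/2*(-23) = 23/2 ≈ 11.500)
Q = 16/129 (Q = -16/(-129) = -16*(-1/129) = 16/129 ≈ 0.12403)
v = 930/23 (v = 3*(310/(23/2))/2 = 3*(310*(2/23))/2 = (3/2)*(620/23) = 930/23 ≈ 40.435)
v*Q = (930/23)*(16/129) = 4960/989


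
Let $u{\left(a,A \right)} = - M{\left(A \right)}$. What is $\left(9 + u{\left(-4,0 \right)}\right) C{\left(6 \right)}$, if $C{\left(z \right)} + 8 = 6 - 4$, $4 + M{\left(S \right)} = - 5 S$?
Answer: $-78$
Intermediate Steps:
$M{\left(S \right)} = -4 - 5 S$
$C{\left(z \right)} = -6$ ($C{\left(z \right)} = -8 + \left(6 - 4\right) = -8 + 2 = -6$)
$u{\left(a,A \right)} = 4 + 5 A$ ($u{\left(a,A \right)} = - (-4 - 5 A) = 4 + 5 A$)
$\left(9 + u{\left(-4,0 \right)}\right) C{\left(6 \right)} = \left(9 + \left(4 + 5 \cdot 0\right)\right) \left(-6\right) = \left(9 + \left(4 + 0\right)\right) \left(-6\right) = \left(9 + 4\right) \left(-6\right) = 13 \left(-6\right) = -78$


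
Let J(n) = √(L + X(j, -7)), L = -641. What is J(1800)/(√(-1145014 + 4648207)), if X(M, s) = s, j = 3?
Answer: 6*I*√7006386/1167731 ≈ 0.013601*I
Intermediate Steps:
J(n) = 18*I*√2 (J(n) = √(-641 - 7) = √(-648) = 18*I*√2)
J(1800)/(√(-1145014 + 4648207)) = (18*I*√2)/(√(-1145014 + 4648207)) = (18*I*√2)/(√3503193) = (18*I*√2)*(√3503193/3503193) = 6*I*√7006386/1167731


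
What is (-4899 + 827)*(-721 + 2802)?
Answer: -8473832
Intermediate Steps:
(-4899 + 827)*(-721 + 2802) = -4072*2081 = -8473832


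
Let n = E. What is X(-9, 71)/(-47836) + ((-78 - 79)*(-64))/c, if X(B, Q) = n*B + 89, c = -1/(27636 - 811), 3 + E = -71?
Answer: -12893600634355/47836 ≈ -2.6954e+8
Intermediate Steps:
E = -74 (E = -3 - 71 = -74)
n = -74
c = -1/26825 ≈ -3.7279e-5
X(B, Q) = 89 - 74*B (X(B, Q) = -74*B + 89 = 89 - 74*B)
X(-9, 71)/(-47836) + ((-78 - 79)*(-64))/c = (89 - 74*(-9))/(-47836) + ((-78 - 79)*(-64))/(-1/26825) = (89 + 666)*(-1/47836) - 157*(-64)*(-26825) = 755*(-1/47836) + 10048*(-26825) = -755/47836 - 269537600 = -12893600634355/47836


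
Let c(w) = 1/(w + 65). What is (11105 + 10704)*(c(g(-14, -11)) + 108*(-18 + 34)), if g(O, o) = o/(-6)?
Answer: 15112197606/401 ≈ 3.7686e+7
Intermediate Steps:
g(O, o) = -o/6 (g(O, o) = o*(-⅙) = -o/6)
c(w) = 1/(65 + w)
(11105 + 10704)*(c(g(-14, -11)) + 108*(-18 + 34)) = (11105 + 10704)*(1/(65 - ⅙*(-11)) + 108*(-18 + 34)) = 21809*(1/(65 + 11/6) + 108*16) = 21809*(1/(401/6) + 1728) = 21809*(6/401 + 1728) = 21809*(692934/401) = 15112197606/401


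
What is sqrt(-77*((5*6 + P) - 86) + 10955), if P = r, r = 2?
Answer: sqrt(15113) ≈ 122.93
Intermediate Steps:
P = 2
sqrt(-77*((5*6 + P) - 86) + 10955) = sqrt(-77*((5*6 + 2) - 86) + 10955) = sqrt(-77*((30 + 2) - 86) + 10955) = sqrt(-77*(32 - 86) + 10955) = sqrt(-77*(-54) + 10955) = sqrt(4158 + 10955) = sqrt(15113)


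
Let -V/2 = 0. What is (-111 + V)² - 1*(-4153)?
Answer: 16474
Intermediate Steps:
V = 0 (V = -2*0 = 0)
(-111 + V)² - 1*(-4153) = (-111 + 0)² - 1*(-4153) = (-111)² + 4153 = 12321 + 4153 = 16474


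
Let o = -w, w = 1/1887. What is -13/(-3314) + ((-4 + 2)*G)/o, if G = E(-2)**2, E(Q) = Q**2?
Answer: 200112589/3314 ≈ 60384.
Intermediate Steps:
w = 1/1887 ≈ 0.00052994
o = -1/1887 (o = -1*1/1887 = -1/1887 ≈ -0.00052994)
G = 16 (G = ((-2)**2)**2 = 4**2 = 16)
-13/(-3314) + ((-4 + 2)*G)/o = -13/(-3314) + ((-4 + 2)*16)/(-1/1887) = -13*(-1/3314) - 2*16*(-1887) = 13/3314 - 32*(-1887) = 13/3314 + 60384 = 200112589/3314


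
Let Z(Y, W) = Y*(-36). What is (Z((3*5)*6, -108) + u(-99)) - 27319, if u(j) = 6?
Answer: -30553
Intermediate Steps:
Z(Y, W) = -36*Y
(Z((3*5)*6, -108) + u(-99)) - 27319 = (-36*3*5*6 + 6) - 27319 = (-540*6 + 6) - 27319 = (-36*90 + 6) - 27319 = (-3240 + 6) - 27319 = -3234 - 27319 = -30553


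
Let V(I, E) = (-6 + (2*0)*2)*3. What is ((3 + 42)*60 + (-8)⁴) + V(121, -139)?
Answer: 6778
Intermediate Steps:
V(I, E) = -18 (V(I, E) = (-6 + 0*2)*3 = (-6 + 0)*3 = -6*3 = -18)
((3 + 42)*60 + (-8)⁴) + V(121, -139) = ((3 + 42)*60 + (-8)⁴) - 18 = (45*60 + 4096) - 18 = (2700 + 4096) - 18 = 6796 - 18 = 6778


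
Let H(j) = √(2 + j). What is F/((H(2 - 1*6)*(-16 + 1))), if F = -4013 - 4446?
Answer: -8459*I*√2/30 ≈ -398.76*I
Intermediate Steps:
F = -8459
F/((H(2 - 1*6)*(-16 + 1))) = -8459*1/((-16 + 1)*√(2 + (2 - 1*6))) = -8459*(-1/(15*√(2 + (2 - 6)))) = -8459*(-1/(15*√(2 - 4))) = -8459*I*√2/30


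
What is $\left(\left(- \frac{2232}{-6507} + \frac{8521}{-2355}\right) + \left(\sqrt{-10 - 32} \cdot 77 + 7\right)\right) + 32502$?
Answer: $\frac{6149595538}{189185} + 77 i \sqrt{42} \approx 32506.0 + 499.02 i$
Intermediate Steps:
$\left(\left(- \frac{2232}{-6507} + \frac{8521}{-2355}\right) + \left(\sqrt{-10 - 32} \cdot 77 + 7\right)\right) + 32502 = \left(\left(\left(-2232\right) \left(- \frac{1}{6507}\right) + 8521 \left(- \frac{1}{2355}\right)\right) + \left(\sqrt{-42} \cdot 77 + 7\right)\right) + 32502 = \left(\left(\frac{248}{723} - \frac{8521}{2355}\right) + \left(i \sqrt{42} \cdot 77 + 7\right)\right) + 32502 = \left(- \frac{619627}{189185} + \left(77 i \sqrt{42} + 7\right)\right) + 32502 = \left(- \frac{619627}{189185} + \left(7 + 77 i \sqrt{42}\right)\right) + 32502 = \left(\frac{704668}{189185} + 77 i \sqrt{42}\right) + 32502 = \frac{6149595538}{189185} + 77 i \sqrt{42}$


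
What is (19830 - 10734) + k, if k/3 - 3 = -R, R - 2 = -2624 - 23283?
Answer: 86820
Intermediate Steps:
R = -25905 (R = 2 + (-2624 - 23283) = 2 - 25907 = -25905)
k = 77724 (k = 9 + 3*(-1*(-25905)) = 9 + 3*25905 = 9 + 77715 = 77724)
(19830 - 10734) + k = (19830 - 10734) + 77724 = 9096 + 77724 = 86820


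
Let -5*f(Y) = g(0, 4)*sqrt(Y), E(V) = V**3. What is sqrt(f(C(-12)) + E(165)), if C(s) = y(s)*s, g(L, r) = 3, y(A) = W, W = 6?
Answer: 3*sqrt(12478125 - 10*I*sqrt(2))/5 ≈ 2119.5 - 0.0012011*I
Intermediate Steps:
y(A) = 6
C(s) = 6*s
f(Y) = -3*sqrt(Y)/5
sqrt(f(C(-12)) + E(165)) = sqrt(-3*6*I*sqrt(2)/5 + 165**3) = sqrt(-18*I*sqrt(2)/5 + 4492125) = sqrt(4492125 - 18*I*sqrt(2)/5)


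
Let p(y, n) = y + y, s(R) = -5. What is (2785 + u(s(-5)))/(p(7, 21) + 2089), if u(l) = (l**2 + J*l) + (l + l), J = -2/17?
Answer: 15870/11917 ≈ 1.3317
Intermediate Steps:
p(y, n) = 2*y
J = -2/17 (J = -2*1/17 = -2/17 ≈ -0.11765)
u(l) = l**2 + 32*l/17 (u(l) = (l**2 - 2*l/17) + (l + l) = (l**2 - 2*l/17) + 2*l = l**2 + 32*l/17)
(2785 + u(s(-5)))/(p(7, 21) + 2089) = (2785 + (1/17)*(-5)*(32 + 17*(-5)))/(2*7 + 2089) = (2785 + (1/17)*(-5)*(32 - 85))/(14 + 2089) = (2785 + (1/17)*(-5)*(-53))/2103 = (2785 + 265/17)*(1/2103) = (47610/17)*(1/2103) = 15870/11917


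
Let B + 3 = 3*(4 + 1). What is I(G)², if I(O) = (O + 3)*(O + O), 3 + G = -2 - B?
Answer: 226576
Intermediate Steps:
B = 12 (B = -3 + 3*(4 + 1) = -3 + 3*5 = -3 + 15 = 12)
G = -17 (G = -3 + (-2 - 1*12) = -3 + (-2 - 12) = -3 - 14 = -17)
I(O) = 2*O*(3 + O) (I(O) = (3 + O)*(2*O) = 2*O*(3 + O))
I(G)² = (2*(-17)*(3 - 17))² = (2*(-17)*(-14))² = 476² = 226576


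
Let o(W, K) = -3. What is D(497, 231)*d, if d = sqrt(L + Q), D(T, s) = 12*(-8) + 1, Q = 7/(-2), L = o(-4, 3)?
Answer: -95*I*sqrt(26)/2 ≈ -242.2*I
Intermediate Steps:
L = -3
Q = -7/2 (Q = 7*(-1/2) = -7/2 ≈ -3.5000)
D(T, s) = -95 (D(T, s) = -96 + 1 = -95)
d = I*sqrt(26)/2 (d = sqrt(-3 - 7/2) = sqrt(-13/2) = I*sqrt(26)/2 ≈ 2.5495*I)
D(497, 231)*d = -95*I*sqrt(26)/2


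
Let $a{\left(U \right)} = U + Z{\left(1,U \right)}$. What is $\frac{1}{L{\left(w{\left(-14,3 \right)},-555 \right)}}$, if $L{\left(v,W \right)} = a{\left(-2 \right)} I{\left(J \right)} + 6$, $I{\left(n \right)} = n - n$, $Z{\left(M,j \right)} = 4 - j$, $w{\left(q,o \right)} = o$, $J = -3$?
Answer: $\frac{1}{6} \approx 0.16667$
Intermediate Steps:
$I{\left(n \right)} = 0$
$a{\left(U \right)} = 4$ ($a{\left(U \right)} = U - \left(-4 + U\right) = 4$)
$L{\left(v,W \right)} = 6$ ($L{\left(v,W \right)} = 4 \cdot 0 + 6 = 0 + 6 = 6$)
$\frac{1}{L{\left(w{\left(-14,3 \right)},-555 \right)}} = \frac{1}{6}$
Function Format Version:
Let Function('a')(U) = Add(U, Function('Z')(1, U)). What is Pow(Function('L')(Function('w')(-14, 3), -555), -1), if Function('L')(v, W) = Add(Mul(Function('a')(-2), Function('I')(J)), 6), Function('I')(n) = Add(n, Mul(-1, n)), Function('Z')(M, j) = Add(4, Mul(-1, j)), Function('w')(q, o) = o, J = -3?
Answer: Rational(1, 6) ≈ 0.16667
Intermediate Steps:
Function('I')(n) = 0
Function('a')(U) = 4 (Function('a')(U) = Add(U, Add(4, Mul(-1, U))) = 4)
Function('L')(v, W) = 6 (Function('L')(v, W) = Add(Mul(4, 0), 6) = Add(0, 6) = 6)
Pow(Function('L')(Function('w')(-14, 3), -555), -1) = Pow(6, -1) = Rational(1, 6)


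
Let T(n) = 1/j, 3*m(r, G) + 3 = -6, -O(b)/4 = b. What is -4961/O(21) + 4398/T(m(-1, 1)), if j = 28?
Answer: 10349057/84 ≈ 1.2320e+5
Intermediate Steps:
O(b) = -4*b
m(r, G) = -3 (m(r, G) = -1 + (⅓)*(-6) = -1 - 2 = -3)
T(n) = 1/28
-4961/O(21) + 4398/T(m(-1, 1)) = -4961/((-4*21)) + 4398/(1/28) = -4961/(-84) + 4398*28 = -4961*(-1/84) + 123144 = 4961/84 + 123144 = 10349057/84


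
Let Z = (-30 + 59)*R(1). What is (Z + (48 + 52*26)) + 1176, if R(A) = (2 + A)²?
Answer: 2837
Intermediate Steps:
Z = 261 (Z = (-30 + 59)*(2 + 1)² = 29*3² = 29*9 = 261)
(Z + (48 + 52*26)) + 1176 = (261 + (48 + 52*26)) + 1176 = (261 + (48 + 1352)) + 1176 = (261 + 1400) + 1176 = 1661 + 1176 = 2837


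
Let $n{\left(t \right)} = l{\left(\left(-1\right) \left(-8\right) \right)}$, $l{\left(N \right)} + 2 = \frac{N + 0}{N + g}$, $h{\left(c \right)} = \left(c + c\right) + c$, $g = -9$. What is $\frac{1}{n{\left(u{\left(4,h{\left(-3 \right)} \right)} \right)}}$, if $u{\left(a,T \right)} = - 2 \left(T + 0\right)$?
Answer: $- \frac{1}{10} \approx -0.1$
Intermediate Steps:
$h{\left(c \right)} = 3 c$ ($h{\left(c \right)} = 2 c + c = 3 c$)
$u{\left(a,T \right)} = - 2 T$
$l{\left(N \right)} = -2 + \frac{N}{-9 + N}$ ($l{\left(N \right)} = -2 + \frac{N + 0}{N - 9} = -2 + \frac{N}{-9 + N}$)
$n{\left(t \right)} = -10$ ($n{\left(t \right)} = \frac{18 - \left(-1\right) \left(-8\right)}{-9 - -8} = \frac{18 - 8}{-9 + 8} = \frac{18 - 8}{-1} = \left(-1\right) 10 = -10$)
$\frac{1}{n{\left(u{\left(4,h{\left(-3 \right)} \right)} \right)}} = \frac{1}{-10} = - \frac{1}{10}$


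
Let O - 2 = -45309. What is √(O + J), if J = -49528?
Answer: I*√94835 ≈ 307.95*I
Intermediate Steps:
O = -45307 (O = 2 - 45309 = -45307)
√(O + J) = √(-45307 - 49528) = √(-94835) = I*√94835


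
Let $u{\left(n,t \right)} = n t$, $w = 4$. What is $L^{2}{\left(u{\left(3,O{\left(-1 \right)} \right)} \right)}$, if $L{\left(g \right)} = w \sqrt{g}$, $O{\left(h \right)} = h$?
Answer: $-48$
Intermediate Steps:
$L{\left(g \right)} = 4 \sqrt{g}$
$L^{2}{\left(u{\left(3,O{\left(-1 \right)} \right)} \right)} = \left(4 \sqrt{3 \left(-1\right)}\right)^{2} = \left(4 \sqrt{-3}\right)^{2} = \left(4 i \sqrt{3}\right)^{2} = -48$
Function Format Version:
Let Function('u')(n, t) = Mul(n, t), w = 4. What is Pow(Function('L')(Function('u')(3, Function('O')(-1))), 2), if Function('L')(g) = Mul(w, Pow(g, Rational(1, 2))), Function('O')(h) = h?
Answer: -48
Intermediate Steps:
Function('L')(g) = Mul(4, Pow(g, Rational(1, 2)))
Pow(Function('L')(Function('u')(3, Function('O')(-1))), 2) = Pow(Mul(4, Pow(Mul(3, -1), Rational(1, 2))), 2) = Pow(Mul(4, Pow(-3, Rational(1, 2))), 2) = Pow(Mul(4, Mul(I, Pow(3, Rational(1, 2)))), 2) = Pow(Mul(4, I, Pow(3, Rational(1, 2))), 2) = -48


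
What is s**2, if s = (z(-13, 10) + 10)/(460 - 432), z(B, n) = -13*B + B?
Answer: 6889/196 ≈ 35.148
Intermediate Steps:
z(B, n) = -12*B
s = 83/14 (s = (-12*(-13) + 10)/(460 - 432) = (156 + 10)/28 = 166*(1/28) = 83/14 ≈ 5.9286)
s**2 = (83/14)**2 = 6889/196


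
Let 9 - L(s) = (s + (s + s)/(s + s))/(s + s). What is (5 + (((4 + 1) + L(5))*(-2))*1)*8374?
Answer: -912766/5 ≈ -1.8255e+5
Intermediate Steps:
L(s) = 9 - (1 + s)/(2*s) (L(s) = 9 - (s + (s + s)/(s + s))/(s + s) = 9 - (s + (2*s)/((2*s)))/(2*s) = 9 - (s + (2*s)*(1/(2*s)))*1/(2*s) = 9 - (s + 1)*1/(2*s) = 9 - (1 + s)*1/(2*s) = 9 - (1 + s)/(2*s))
(5 + (((4 + 1) + L(5))*(-2))*1)*8374 = (5 + (((4 + 1) + (1/2)*(-1 + 17*5)/5)*(-2))*1)*8374 = (5 + ((5 + (1/2)*(1/5)*(-1 + 85))*(-2))*1)*8374 = (5 + ((5 + (1/2)*(1/5)*84)*(-2))*1)*8374 = (5 + ((5 + 42/5)*(-2))*1)*8374 = (5 + ((67/5)*(-2))*1)*8374 = (5 - 134/5*1)*8374 = (5 - 134/5)*8374 = -109/5*8374 = -912766/5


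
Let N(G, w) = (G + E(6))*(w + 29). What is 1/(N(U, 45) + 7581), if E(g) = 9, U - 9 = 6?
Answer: 1/9357 ≈ 0.00010687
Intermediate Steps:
U = 15 (U = 9 + 6 = 15)
N(G, w) = (9 + G)*(29 + w) (N(G, w) = (G + 9)*(w + 29) = (9 + G)*(29 + w))
1/(N(U, 45) + 7581) = 1/((261 + 9*45 + 29*15 + 15*45) + 7581) = 1/((261 + 405 + 435 + 675) + 7581) = 1/(1776 + 7581) = 1/9357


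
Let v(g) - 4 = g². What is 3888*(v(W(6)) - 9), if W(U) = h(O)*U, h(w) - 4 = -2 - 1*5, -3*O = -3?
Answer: 1240272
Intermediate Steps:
O = 1 (O = -⅓*(-3) = 1)
h(w) = -3 (h(w) = 4 + (-2 - 1*5) = 4 + (-2 - 5) = 4 - 7 = -3)
W(U) = -3*U
v(g) = 4 + g²
3888*(v(W(6)) - 9) = 3888*((4 + (-3*6)²) - 9) = 3888*((4 + (-18)²) - 9) = 3888*((4 + 324) - 9) = 3888*(328 - 9) = 3888*319 = 1240272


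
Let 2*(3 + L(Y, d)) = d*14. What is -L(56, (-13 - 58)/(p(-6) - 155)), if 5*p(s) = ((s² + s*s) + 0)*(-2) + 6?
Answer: 254/913 ≈ 0.27820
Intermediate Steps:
p(s) = 6/5 - 4*s²/5 (p(s) = (((s² + s*s) + 0)*(-2) + 6)/5 = (((s² + s²) + 0)*(-2) + 6)/5 = ((2*s² + 0)*(-2) + 6)/5 = ((2*s²)*(-2) + 6)/5 = (-4*s² + 6)/5 = (6 - 4*s²)/5 = 6/5 - 4*s²/5)
L(Y, d) = -3 + 7*d (L(Y, d) = -3 + (d*14)/2 = -3 + (14*d)/2 = -3 + 7*d)
-L(56, (-13 - 58)/(p(-6) - 155)) = -(-3 + 7*((-13 - 58)/((6/5 - ⅘*(-6)²) - 155))) = -(-3 + 7*(-71/((6/5 - ⅘*36) - 155))) = -(-3 + 7*(-71/((6/5 - 144/5) - 155))) = -(-3 + 7*(-71/(-138/5 - 155))) = -(-3 + 7*(-71/(-913/5))) = -(-3 + 7*(-71*(-5/913))) = -(-3 + 7*(355/913)) = -(-3 + 2485/913) = -1*(-254/913) = 254/913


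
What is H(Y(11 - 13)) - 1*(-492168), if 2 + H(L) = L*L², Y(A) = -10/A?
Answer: 492291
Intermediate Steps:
H(L) = -2 + L³ (H(L) = -2 + L*L² = -2 + L³)
H(Y(11 - 13)) - 1*(-492168) = (-2 + (-10/(11 - 13))³) - 1*(-492168) = (-2 + (-10/(-2))³) + 492168 = (-2 + (-10*(-½))³) + 492168 = (-2 + 5³) + 492168 = (-2 + 125) + 492168 = 123 + 492168 = 492291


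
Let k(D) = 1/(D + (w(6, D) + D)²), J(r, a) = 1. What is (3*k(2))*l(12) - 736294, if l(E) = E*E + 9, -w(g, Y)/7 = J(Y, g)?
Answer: -736277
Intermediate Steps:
w(g, Y) = -7 (w(g, Y) = -7*1 = -7)
l(E) = 9 + E² (l(E) = E² + 9 = 9 + E²)
k(D) = 1/(D + (-7 + D)²)
(3*k(2))*l(12) - 736294 = (3/(2 + (-7 + 2)²))*(9 + 12²) - 736294 = (3/(2 + (-5)²))*(9 + 144) - 736294 = (3/(2 + 25))*153 - 736294 = (3/27)*153 - 736294 = (3*(1/27))*153 - 736294 = (⅑)*153 - 736294 = 17 - 736294 = -736277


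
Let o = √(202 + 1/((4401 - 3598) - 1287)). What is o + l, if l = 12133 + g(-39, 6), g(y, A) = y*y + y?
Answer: 13615 + 9*√1207/22 ≈ 13629.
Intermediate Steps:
g(y, A) = y + y² (g(y, A) = y² + y = y + y²)
l = 13615 (l = 12133 - 39*(1 - 39) = 12133 - 39*(-38) = 12133 + 1482 = 13615)
o = 9*√1207/22 (o = √(202 + 1/(803 - 1287)) = √(202 + 1/(-484)) = √(202 - 1/484) = √(97767/484) = 9*√1207/22 ≈ 14.213)
o + l = 9*√1207/22 + 13615 = 13615 + 9*√1207/22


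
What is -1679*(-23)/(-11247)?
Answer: -1679/489 ≈ -3.4335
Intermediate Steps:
-1679*(-23)/(-11247) = 38617*(-1/11247) = -1679/489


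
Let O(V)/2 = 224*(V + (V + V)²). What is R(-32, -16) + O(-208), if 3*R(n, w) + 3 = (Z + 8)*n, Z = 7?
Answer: 77435743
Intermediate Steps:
R(n, w) = -1 + 5*n (R(n, w) = -1 + ((7 + 8)*n)/3 = -1 + (15*n)/3 = -1 + 5*n)
O(V) = 448*V + 1792*V² (O(V) = 2*(224*(V + (V + V)²)) = 2*(224*(V + (2*V)²)) = 2*(224*(V + 4*V²)) = 2*(224*V + 896*V²) = 448*V + 1792*V²)
R(-32, -16) + O(-208) = (-1 + 5*(-32)) + 448*(-208)*(1 + 4*(-208)) = (-1 - 160) + 448*(-208)*(1 - 832) = -161 + 448*(-208)*(-831) = -161 + 77435904 = 77435743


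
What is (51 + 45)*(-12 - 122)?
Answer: -12864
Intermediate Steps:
(51 + 45)*(-12 - 122) = 96*(-134) = -12864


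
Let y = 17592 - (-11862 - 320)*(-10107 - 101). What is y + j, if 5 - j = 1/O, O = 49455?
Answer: -6149049688846/49455 ≈ -1.2434e+8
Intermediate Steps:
y = -124336264 (y = 17592 - (-12182)*(-10208) = 17592 - 1*124353856 = 17592 - 124353856 = -124336264)
j = 247274/49455 (j = 5 - 1/49455 = 247274/49455 ≈ 5.0000)
y + j = -124336264 + 247274/49455 = -6149049688846/49455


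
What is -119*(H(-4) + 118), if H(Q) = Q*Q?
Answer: -15946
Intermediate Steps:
H(Q) = Q²
-119*(H(-4) + 118) = -119*((-4)² + 118) = -119*(16 + 118) = -119*134 = -15946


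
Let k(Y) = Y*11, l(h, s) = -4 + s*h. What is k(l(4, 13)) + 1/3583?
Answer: 1891825/3583 ≈ 528.00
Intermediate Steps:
l(h, s) = -4 + h*s
k(Y) = 11*Y
k(l(4, 13)) + 1/3583 = 11*(-4 + 4*13) + 1/3583 = 11*(-4 + 52) + 1/3583 = 11*48 + 1/3583 = 528 + 1/3583 = 1891825/3583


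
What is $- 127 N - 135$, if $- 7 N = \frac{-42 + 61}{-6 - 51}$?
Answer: $- \frac{2962}{21} \approx -141.05$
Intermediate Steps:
$N = \frac{1}{21}$ ($N = - \frac{\left(-42 + 61\right) \frac{1}{-6 - 51}}{7} = - \frac{19 \frac{1}{-57}}{7} = - \frac{19 \left(- \frac{1}{57}\right)}{7} = \left(- \frac{1}{7}\right) \left(- \frac{1}{3}\right) = \frac{1}{21} \approx 0.047619$)
$- 127 N - 135 = \left(-127\right) \frac{1}{21} - 135 = - \frac{127}{21} - 135 = - \frac{2962}{21}$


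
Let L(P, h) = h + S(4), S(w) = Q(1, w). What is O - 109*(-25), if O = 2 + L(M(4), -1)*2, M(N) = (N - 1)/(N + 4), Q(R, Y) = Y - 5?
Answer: 2723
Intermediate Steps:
Q(R, Y) = -5 + Y
S(w) = -5 + w
M(N) = (-1 + N)/(4 + N)
L(P, h) = -1 + h (L(P, h) = h + (-5 + 4) = h - 1 = -1 + h)
O = -2 (O = 2 + (-1 - 1)*2 = 2 - 2*2 = 2 - 4 = -2)
O - 109*(-25) = -2 - 109*(-25) = -2 + 2725 = 2723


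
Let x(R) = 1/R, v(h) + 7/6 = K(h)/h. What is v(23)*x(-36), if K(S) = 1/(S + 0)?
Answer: 3697/114264 ≈ 0.032355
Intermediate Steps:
K(S) = 1/S
v(h) = -7/6 + h⁻² (v(h) = -7/6 + 1/(h*h) = -7/6 + h⁻²)
v(23)*x(-36) = (-7/6 + 23⁻²)/(-36) = (-7/6 + 1/529)*(-1/36) = -3697/3174*(-1/36) = 3697/114264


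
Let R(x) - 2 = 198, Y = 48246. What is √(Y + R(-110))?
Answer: √48446 ≈ 220.10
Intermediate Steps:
R(x) = 200 (R(x) = 2 + 198 = 200)
√(Y + R(-110)) = √(48246 + 200) = √48446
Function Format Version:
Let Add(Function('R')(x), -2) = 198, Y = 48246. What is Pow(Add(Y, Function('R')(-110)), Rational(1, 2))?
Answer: Pow(48446, Rational(1, 2)) ≈ 220.10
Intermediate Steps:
Function('R')(x) = 200 (Function('R')(x) = Add(2, 198) = 200)
Pow(Add(Y, Function('R')(-110)), Rational(1, 2)) = Pow(Add(48246, 200), Rational(1, 2)) = Pow(48446, Rational(1, 2))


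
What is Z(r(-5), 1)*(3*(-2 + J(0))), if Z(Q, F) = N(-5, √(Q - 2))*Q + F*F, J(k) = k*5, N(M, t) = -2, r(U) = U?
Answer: -66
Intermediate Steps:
J(k) = 5*k
Z(Q, F) = F² - 2*Q (Z(Q, F) = -2*Q + F*F = -2*Q + F² = F² - 2*Q)
Z(r(-5), 1)*(3*(-2 + J(0))) = (1² - 2*(-5))*(3*(-2 + 5*0)) = (1 + 10)*(3*(-2 + 0)) = 11*(3*(-2)) = 11*(-6) = -66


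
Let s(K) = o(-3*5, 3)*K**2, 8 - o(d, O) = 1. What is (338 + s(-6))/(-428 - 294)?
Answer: -295/361 ≈ -0.81717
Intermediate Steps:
o(d, O) = 7 (o(d, O) = 8 - 1*1 = 8 - 1 = 7)
s(K) = 7*K**2
(338 + s(-6))/(-428 - 294) = (338 + 7*(-6)**2)/(-428 - 294) = (338 + 7*36)/(-722) = (338 + 252)*(-1/722) = 590*(-1/722) = -295/361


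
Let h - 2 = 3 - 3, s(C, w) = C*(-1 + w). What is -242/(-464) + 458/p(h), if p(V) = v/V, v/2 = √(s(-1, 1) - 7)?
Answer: 121/232 - 458*I*√7/7 ≈ 0.52155 - 173.11*I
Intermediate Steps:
h = 2 (h = 2 + (3 - 3) = 2 + 0 = 2)
v = 2*I*√7 (v = 2*√(-(-1 + 1) - 7) = 2*√(-1*0 - 7) = 2*√(0 - 7) = 2*√(-7) = 2*(I*√7) = 2*I*√7 ≈ 5.2915*I)
p(V) = 2*I*√7/V (p(V) = (2*I*√7)/V = 2*I*√7/V)
-242/(-464) + 458/p(h) = -242/(-464) + 458/((2*I*√7/2)) = -242*(-1/464) + 458/((2*I*√7*(½))) = 121/232 + 458/((I*√7)) = 121/232 + 458*(-I*√7/7) = 121/232 - 458*I*√7/7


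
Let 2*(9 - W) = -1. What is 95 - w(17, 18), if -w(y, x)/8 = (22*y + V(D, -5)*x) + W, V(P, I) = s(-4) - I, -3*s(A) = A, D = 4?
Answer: 4075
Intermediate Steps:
s(A) = -A/3
V(P, I) = 4/3 - I (V(P, I) = -⅓*(-4) - I = 4/3 - I)
W = 19/2 (W = 9 - ½*(-1) = 9 + ½ = 19/2 ≈ 9.5000)
w(y, x) = -76 - 176*y - 152*x/3 (w(y, x) = -8*((22*y + (4/3 - 1*(-5))*x) + 19/2) = -8*((22*y + (4/3 + 5)*x) + 19/2) = -8*((22*y + 19*x/3) + 19/2) = -8*(19/2 + 22*y + 19*x/3) = -76 - 176*y - 152*x/3)
95 - w(17, 18) = 95 - (-76 - 176*17 - 152/3*18) = 95 - (-76 - 2992 - 912) = 95 - 1*(-3980) = 95 + 3980 = 4075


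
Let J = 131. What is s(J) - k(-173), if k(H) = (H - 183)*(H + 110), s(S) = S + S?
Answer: -22166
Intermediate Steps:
s(S) = 2*S
k(H) = (-183 + H)*(110 + H)
s(J) - k(-173) = 2*131 - (-20130 + (-173)**2 - 73*(-173)) = 262 - (-20130 + 29929 + 12629) = 262 - 1*22428 = 262 - 22428 = -22166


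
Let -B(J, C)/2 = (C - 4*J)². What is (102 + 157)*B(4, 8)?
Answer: -33152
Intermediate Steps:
B(J, C) = -2*(C - 4*J)²
(102 + 157)*B(4, 8) = (102 + 157)*(-2*(8 - 4*4)²) = 259*(-2*(8 - 16)²) = 259*(-2*(-8)²) = 259*(-2*64) = 259*(-128) = -33152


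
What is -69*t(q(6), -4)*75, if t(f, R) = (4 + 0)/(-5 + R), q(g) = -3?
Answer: 2300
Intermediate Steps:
t(f, R) = 4/(-5 + R)
-69*t(q(6), -4)*75 = -276/(-5 - 4)*75 = -276/(-9)*75 = -276*(-1)/9*75 = -69*(-4/9)*75 = (92/3)*75 = 2300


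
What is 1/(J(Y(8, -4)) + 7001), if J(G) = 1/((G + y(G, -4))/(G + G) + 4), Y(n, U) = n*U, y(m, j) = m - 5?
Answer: 325/2275389 ≈ 0.00014283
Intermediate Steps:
y(m, j) = -5 + m
Y(n, U) = U*n
J(G) = 1/(4 + (-5 + 2*G)/(2*G)) (J(G) = 1/((G + (-5 + G))/(G + G) + 4) = 1/((-5 + 2*G)/((2*G)) + 4) = 1/((-5 + 2*G)*(1/(2*G)) + 4) = 1/((-5 + 2*G)/(2*G) + 4) = 1/(4 + (-5 + 2*G)/(2*G)))
1/(J(Y(8, -4)) + 7001) = 1/(2*(-4*8)/(5*(-1 + 2*(-4*8))) + 7001) = 1/((⅖)*(-32)/(-1 + 2*(-32)) + 7001) = 1/((⅖)*(-32)/(-1 - 64) + 7001) = 1/((⅖)*(-32)/(-65) + 7001) = 1/((⅖)*(-32)*(-1/65) + 7001) = 1/(64/325 + 7001) = 1/(2275389/325) = 325/2275389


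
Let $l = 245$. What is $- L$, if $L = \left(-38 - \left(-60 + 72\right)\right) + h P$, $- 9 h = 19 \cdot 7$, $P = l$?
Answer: $\frac{33035}{9} \approx 3670.6$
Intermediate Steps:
$P = 245$
$h = - \frac{133}{9}$ ($h = - \frac{19 \cdot 7}{9} = \left(- \frac{1}{9}\right) 133 = - \frac{133}{9} \approx -14.778$)
$L = - \frac{33035}{9}$ ($L = \left(-38 - \left(-60 + 72\right)\right) - \frac{32585}{9} = \left(-38 - 12\right) - \frac{32585}{9} = -50 - \frac{32585}{9} = - \frac{33035}{9} \approx -3670.6$)
$- L = \left(-1\right) \left(- \frac{33035}{9}\right) = \frac{33035}{9}$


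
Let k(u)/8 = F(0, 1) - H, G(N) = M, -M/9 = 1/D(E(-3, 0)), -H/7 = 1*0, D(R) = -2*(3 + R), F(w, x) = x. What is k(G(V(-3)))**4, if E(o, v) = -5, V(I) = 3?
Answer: 4096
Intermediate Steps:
D(R) = -6 - 2*R
H = 0 (H = -7*0 = 0)
M = -9/4 (M = -9/(-6 - 2*(-5)) = -9/(-6 + 10) = -9/4 ≈ -2.2500)
G(N) = -9/4
k(u) = 8 (k(u) = 8*(1 - 1*0) = 8*(1 + 0) = 8*1 = 8)
k(G(V(-3)))**4 = 8**4 = 4096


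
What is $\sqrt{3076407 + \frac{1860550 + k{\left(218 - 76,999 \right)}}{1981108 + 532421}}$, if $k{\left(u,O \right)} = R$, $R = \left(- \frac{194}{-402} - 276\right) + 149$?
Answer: $\frac{\sqrt{87249169423791129012063}}{168406443} \approx 1754.0$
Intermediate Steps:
$R = - \frac{25430}{201}$ ($R = \left(\left(-194\right) \left(- \frac{1}{402}\right) - 276\right) + 149 = \left(\frac{97}{201} - 276\right) + 149 = - \frac{55379}{201} + 149 = - \frac{25430}{201} \approx -126.52$)
$k{\left(u,O \right)} = - \frac{25430}{201}$
$\sqrt{3076407 + \frac{1860550 + k{\left(218 - 76,999 \right)}}{1981108 + 532421}} = \sqrt{3076407 + \frac{1860550 - \frac{25430}{201}}{1981108 + 532421}} = \sqrt{3076407 + \frac{373945120}{201 \cdot 2513529}} = \sqrt{3076407 + \frac{373945120}{201} \cdot \frac{1}{2513529}} = \sqrt{3076407 + \frac{373945120}{505219329}} = \sqrt{\frac{1554260654216023}{505219329}} = \frac{\sqrt{87249169423791129012063}}{168406443}$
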